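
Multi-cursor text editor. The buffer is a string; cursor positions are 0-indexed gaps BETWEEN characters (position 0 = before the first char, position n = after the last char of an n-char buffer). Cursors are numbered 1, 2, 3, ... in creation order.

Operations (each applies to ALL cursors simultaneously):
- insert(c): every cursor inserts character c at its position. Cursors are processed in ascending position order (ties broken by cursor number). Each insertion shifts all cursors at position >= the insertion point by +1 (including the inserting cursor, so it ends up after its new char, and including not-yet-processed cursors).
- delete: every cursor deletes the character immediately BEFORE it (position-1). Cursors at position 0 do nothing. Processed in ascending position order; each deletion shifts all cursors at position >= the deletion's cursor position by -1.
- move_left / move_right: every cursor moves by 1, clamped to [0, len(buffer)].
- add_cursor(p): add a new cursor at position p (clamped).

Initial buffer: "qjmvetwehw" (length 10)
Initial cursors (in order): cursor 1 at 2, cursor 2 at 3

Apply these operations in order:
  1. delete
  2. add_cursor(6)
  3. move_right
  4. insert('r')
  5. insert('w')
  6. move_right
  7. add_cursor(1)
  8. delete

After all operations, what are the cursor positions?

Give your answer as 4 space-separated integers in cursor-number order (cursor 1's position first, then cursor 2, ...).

After op 1 (delete): buffer="qvetwehw" (len 8), cursors c1@1 c2@1, authorship ........
After op 2 (add_cursor(6)): buffer="qvetwehw" (len 8), cursors c1@1 c2@1 c3@6, authorship ........
After op 3 (move_right): buffer="qvetwehw" (len 8), cursors c1@2 c2@2 c3@7, authorship ........
After op 4 (insert('r')): buffer="qvrretwehrw" (len 11), cursors c1@4 c2@4 c3@10, authorship ..12.....3.
After op 5 (insert('w')): buffer="qvrrwwetwehrww" (len 14), cursors c1@6 c2@6 c3@13, authorship ..1212.....33.
After op 6 (move_right): buffer="qvrrwwetwehrww" (len 14), cursors c1@7 c2@7 c3@14, authorship ..1212.....33.
After op 7 (add_cursor(1)): buffer="qvrrwwetwehrww" (len 14), cursors c4@1 c1@7 c2@7 c3@14, authorship ..1212.....33.
After op 8 (delete): buffer="vrrwtwehrw" (len 10), cursors c4@0 c1@4 c2@4 c3@10, authorship .121....33

Answer: 4 4 10 0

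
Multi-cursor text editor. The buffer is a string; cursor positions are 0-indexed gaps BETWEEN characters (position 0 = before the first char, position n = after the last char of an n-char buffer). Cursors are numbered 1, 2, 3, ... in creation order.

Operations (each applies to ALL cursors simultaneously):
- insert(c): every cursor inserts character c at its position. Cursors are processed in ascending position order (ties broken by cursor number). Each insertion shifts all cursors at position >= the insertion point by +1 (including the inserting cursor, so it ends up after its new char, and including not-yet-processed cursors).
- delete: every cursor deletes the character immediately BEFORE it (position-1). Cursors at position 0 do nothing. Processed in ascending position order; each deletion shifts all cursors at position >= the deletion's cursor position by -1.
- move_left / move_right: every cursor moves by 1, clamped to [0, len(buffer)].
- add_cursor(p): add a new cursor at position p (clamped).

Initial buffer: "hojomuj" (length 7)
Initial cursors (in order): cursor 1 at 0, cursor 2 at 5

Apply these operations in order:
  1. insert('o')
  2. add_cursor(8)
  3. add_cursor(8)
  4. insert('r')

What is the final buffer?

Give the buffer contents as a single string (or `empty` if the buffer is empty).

After op 1 (insert('o')): buffer="ohojomouj" (len 9), cursors c1@1 c2@7, authorship 1.....2..
After op 2 (add_cursor(8)): buffer="ohojomouj" (len 9), cursors c1@1 c2@7 c3@8, authorship 1.....2..
After op 3 (add_cursor(8)): buffer="ohojomouj" (len 9), cursors c1@1 c2@7 c3@8 c4@8, authorship 1.....2..
After op 4 (insert('r')): buffer="orhojomorurrj" (len 13), cursors c1@2 c2@9 c3@12 c4@12, authorship 11.....22.34.

Answer: orhojomorurrj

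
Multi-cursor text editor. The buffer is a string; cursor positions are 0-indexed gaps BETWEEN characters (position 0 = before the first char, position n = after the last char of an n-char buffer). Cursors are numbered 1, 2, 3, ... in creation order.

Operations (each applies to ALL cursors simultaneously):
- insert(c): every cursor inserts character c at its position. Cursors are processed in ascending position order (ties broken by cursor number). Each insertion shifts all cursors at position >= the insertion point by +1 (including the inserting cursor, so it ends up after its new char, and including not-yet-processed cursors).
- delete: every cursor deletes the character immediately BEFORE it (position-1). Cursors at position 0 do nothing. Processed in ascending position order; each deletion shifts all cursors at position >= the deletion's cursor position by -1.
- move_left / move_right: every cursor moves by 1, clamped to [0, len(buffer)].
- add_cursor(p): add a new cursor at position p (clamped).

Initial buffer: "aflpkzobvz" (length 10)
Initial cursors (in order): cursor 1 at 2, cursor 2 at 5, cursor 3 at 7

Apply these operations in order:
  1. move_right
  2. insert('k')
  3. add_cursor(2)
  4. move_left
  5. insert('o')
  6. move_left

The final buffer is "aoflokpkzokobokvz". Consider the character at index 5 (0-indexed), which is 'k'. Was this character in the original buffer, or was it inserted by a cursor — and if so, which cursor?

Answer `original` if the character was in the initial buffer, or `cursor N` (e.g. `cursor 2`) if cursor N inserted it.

After op 1 (move_right): buffer="aflpkzobvz" (len 10), cursors c1@3 c2@6 c3@8, authorship ..........
After op 2 (insert('k')): buffer="aflkpkzkobkvz" (len 13), cursors c1@4 c2@8 c3@11, authorship ...1...2..3..
After op 3 (add_cursor(2)): buffer="aflkpkzkobkvz" (len 13), cursors c4@2 c1@4 c2@8 c3@11, authorship ...1...2..3..
After op 4 (move_left): buffer="aflkpkzkobkvz" (len 13), cursors c4@1 c1@3 c2@7 c3@10, authorship ...1...2..3..
After op 5 (insert('o')): buffer="aoflokpkzokobokvz" (len 17), cursors c4@2 c1@5 c2@10 c3@14, authorship .4..11...22..33..
After op 6 (move_left): buffer="aoflokpkzokobokvz" (len 17), cursors c4@1 c1@4 c2@9 c3@13, authorship .4..11...22..33..
Authorship (.=original, N=cursor N): . 4 . . 1 1 . . . 2 2 . . 3 3 . .
Index 5: author = 1

Answer: cursor 1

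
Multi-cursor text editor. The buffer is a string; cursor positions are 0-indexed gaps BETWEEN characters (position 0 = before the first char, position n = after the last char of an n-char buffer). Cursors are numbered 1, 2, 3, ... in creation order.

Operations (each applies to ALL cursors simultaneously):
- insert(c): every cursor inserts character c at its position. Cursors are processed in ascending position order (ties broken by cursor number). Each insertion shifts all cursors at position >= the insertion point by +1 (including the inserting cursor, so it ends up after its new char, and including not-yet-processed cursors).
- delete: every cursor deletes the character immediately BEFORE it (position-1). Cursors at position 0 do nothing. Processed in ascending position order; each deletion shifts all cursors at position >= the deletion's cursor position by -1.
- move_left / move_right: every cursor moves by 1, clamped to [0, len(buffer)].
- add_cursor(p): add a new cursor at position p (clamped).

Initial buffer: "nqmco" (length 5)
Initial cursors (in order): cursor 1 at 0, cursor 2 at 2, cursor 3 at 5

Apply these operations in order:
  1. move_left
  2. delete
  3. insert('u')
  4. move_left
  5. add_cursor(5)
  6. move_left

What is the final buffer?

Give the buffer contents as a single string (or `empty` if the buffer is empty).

After op 1 (move_left): buffer="nqmco" (len 5), cursors c1@0 c2@1 c3@4, authorship .....
After op 2 (delete): buffer="qmo" (len 3), cursors c1@0 c2@0 c3@2, authorship ...
After op 3 (insert('u')): buffer="uuqmuo" (len 6), cursors c1@2 c2@2 c3@5, authorship 12..3.
After op 4 (move_left): buffer="uuqmuo" (len 6), cursors c1@1 c2@1 c3@4, authorship 12..3.
After op 5 (add_cursor(5)): buffer="uuqmuo" (len 6), cursors c1@1 c2@1 c3@4 c4@5, authorship 12..3.
After op 6 (move_left): buffer="uuqmuo" (len 6), cursors c1@0 c2@0 c3@3 c4@4, authorship 12..3.

Answer: uuqmuo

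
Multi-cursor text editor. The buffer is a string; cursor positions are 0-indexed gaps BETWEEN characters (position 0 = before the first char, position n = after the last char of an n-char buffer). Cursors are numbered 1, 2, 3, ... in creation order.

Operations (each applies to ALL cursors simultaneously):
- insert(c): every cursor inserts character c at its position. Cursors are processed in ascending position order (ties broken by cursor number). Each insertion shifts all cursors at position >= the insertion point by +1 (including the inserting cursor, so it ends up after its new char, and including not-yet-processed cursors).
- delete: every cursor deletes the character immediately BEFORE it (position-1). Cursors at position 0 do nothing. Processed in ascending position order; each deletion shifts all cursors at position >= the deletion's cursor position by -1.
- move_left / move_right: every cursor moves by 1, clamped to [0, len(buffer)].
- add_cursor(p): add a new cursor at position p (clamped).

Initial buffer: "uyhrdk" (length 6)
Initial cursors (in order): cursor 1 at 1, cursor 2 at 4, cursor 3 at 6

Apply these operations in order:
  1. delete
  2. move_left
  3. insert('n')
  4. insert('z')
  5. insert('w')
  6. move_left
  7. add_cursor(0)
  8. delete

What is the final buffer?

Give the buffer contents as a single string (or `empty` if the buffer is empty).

Answer: nwynwhnwd

Derivation:
After op 1 (delete): buffer="yhd" (len 3), cursors c1@0 c2@2 c3@3, authorship ...
After op 2 (move_left): buffer="yhd" (len 3), cursors c1@0 c2@1 c3@2, authorship ...
After op 3 (insert('n')): buffer="nynhnd" (len 6), cursors c1@1 c2@3 c3@5, authorship 1.2.3.
After op 4 (insert('z')): buffer="nzynzhnzd" (len 9), cursors c1@2 c2@5 c3@8, authorship 11.22.33.
After op 5 (insert('w')): buffer="nzwynzwhnzwd" (len 12), cursors c1@3 c2@7 c3@11, authorship 111.222.333.
After op 6 (move_left): buffer="nzwynzwhnzwd" (len 12), cursors c1@2 c2@6 c3@10, authorship 111.222.333.
After op 7 (add_cursor(0)): buffer="nzwynzwhnzwd" (len 12), cursors c4@0 c1@2 c2@6 c3@10, authorship 111.222.333.
After op 8 (delete): buffer="nwynwhnwd" (len 9), cursors c4@0 c1@1 c2@4 c3@7, authorship 11.22.33.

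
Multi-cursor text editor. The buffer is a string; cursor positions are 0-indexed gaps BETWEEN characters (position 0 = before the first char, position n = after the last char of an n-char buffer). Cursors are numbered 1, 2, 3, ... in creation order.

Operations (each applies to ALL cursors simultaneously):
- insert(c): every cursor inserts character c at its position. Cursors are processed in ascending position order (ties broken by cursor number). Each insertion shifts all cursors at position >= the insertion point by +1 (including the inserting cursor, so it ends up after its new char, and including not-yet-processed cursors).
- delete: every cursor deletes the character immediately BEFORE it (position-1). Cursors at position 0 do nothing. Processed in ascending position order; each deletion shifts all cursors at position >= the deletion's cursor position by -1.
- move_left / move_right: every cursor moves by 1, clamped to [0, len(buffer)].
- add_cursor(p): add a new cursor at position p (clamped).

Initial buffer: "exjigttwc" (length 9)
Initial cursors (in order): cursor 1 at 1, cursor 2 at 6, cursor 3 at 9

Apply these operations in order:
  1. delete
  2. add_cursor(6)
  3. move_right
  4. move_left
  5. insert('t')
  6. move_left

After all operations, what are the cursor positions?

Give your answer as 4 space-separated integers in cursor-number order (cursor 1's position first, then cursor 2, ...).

After op 1 (delete): buffer="xjigtw" (len 6), cursors c1@0 c2@4 c3@6, authorship ......
After op 2 (add_cursor(6)): buffer="xjigtw" (len 6), cursors c1@0 c2@4 c3@6 c4@6, authorship ......
After op 3 (move_right): buffer="xjigtw" (len 6), cursors c1@1 c2@5 c3@6 c4@6, authorship ......
After op 4 (move_left): buffer="xjigtw" (len 6), cursors c1@0 c2@4 c3@5 c4@5, authorship ......
After op 5 (insert('t')): buffer="txjigttttw" (len 10), cursors c1@1 c2@6 c3@9 c4@9, authorship 1....2.34.
After op 6 (move_left): buffer="txjigttttw" (len 10), cursors c1@0 c2@5 c3@8 c4@8, authorship 1....2.34.

Answer: 0 5 8 8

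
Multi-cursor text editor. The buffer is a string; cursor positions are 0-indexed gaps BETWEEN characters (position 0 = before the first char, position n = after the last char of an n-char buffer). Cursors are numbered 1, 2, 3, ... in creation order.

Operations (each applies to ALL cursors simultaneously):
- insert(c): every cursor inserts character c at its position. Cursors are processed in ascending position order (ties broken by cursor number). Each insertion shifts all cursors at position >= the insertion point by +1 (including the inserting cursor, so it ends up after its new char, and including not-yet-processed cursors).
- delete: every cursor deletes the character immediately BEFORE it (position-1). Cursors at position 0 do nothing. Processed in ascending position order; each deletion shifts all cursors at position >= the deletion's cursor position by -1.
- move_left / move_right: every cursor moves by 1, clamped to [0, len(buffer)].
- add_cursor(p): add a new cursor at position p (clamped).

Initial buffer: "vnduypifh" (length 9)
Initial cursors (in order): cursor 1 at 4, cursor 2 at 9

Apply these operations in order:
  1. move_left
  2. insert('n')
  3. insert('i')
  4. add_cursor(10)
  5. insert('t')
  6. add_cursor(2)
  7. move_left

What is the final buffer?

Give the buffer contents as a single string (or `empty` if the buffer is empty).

Answer: vndnituypiftnith

Derivation:
After op 1 (move_left): buffer="vnduypifh" (len 9), cursors c1@3 c2@8, authorship .........
After op 2 (insert('n')): buffer="vndnuypifnh" (len 11), cursors c1@4 c2@10, authorship ...1.....2.
After op 3 (insert('i')): buffer="vndniuypifnih" (len 13), cursors c1@5 c2@12, authorship ...11.....22.
After op 4 (add_cursor(10)): buffer="vndniuypifnih" (len 13), cursors c1@5 c3@10 c2@12, authorship ...11.....22.
After op 5 (insert('t')): buffer="vndnituypiftnith" (len 16), cursors c1@6 c3@12 c2@15, authorship ...111.....3222.
After op 6 (add_cursor(2)): buffer="vndnituypiftnith" (len 16), cursors c4@2 c1@6 c3@12 c2@15, authorship ...111.....3222.
After op 7 (move_left): buffer="vndnituypiftnith" (len 16), cursors c4@1 c1@5 c3@11 c2@14, authorship ...111.....3222.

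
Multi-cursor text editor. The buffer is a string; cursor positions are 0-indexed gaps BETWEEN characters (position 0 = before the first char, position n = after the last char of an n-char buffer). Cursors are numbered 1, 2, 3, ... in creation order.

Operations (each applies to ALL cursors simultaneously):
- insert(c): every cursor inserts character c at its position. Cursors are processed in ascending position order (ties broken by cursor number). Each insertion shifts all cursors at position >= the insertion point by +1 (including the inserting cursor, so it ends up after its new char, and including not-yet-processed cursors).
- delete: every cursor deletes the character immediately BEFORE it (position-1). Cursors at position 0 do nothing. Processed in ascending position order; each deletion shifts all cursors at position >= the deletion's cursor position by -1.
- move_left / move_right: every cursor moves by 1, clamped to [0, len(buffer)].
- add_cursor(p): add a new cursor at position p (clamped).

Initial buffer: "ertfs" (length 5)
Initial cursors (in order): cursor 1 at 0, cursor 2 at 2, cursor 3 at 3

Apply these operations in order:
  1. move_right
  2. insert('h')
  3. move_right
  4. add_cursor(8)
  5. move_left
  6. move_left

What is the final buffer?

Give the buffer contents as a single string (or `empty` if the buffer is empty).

After op 1 (move_right): buffer="ertfs" (len 5), cursors c1@1 c2@3 c3@4, authorship .....
After op 2 (insert('h')): buffer="ehrthfhs" (len 8), cursors c1@2 c2@5 c3@7, authorship .1..2.3.
After op 3 (move_right): buffer="ehrthfhs" (len 8), cursors c1@3 c2@6 c3@8, authorship .1..2.3.
After op 4 (add_cursor(8)): buffer="ehrthfhs" (len 8), cursors c1@3 c2@6 c3@8 c4@8, authorship .1..2.3.
After op 5 (move_left): buffer="ehrthfhs" (len 8), cursors c1@2 c2@5 c3@7 c4@7, authorship .1..2.3.
After op 6 (move_left): buffer="ehrthfhs" (len 8), cursors c1@1 c2@4 c3@6 c4@6, authorship .1..2.3.

Answer: ehrthfhs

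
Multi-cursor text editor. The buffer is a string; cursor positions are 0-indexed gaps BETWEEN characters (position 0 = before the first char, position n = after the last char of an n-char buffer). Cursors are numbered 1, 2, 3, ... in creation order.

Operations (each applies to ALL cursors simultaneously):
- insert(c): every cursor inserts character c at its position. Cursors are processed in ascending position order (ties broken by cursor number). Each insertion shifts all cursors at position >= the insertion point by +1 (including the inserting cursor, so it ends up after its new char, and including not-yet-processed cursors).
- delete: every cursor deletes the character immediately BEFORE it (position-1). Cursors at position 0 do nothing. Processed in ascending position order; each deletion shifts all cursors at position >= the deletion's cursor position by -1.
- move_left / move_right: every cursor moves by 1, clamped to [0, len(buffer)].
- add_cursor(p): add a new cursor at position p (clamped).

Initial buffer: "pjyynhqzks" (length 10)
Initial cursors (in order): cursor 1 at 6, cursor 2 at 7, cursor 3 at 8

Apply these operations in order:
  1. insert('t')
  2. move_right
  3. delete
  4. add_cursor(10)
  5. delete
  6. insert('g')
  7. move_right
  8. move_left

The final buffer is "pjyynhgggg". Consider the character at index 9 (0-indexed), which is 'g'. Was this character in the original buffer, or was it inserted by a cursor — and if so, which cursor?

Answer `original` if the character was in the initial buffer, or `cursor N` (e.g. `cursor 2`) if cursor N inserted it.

Answer: cursor 4

Derivation:
After op 1 (insert('t')): buffer="pjyynhtqtztks" (len 13), cursors c1@7 c2@9 c3@11, authorship ......1.2.3..
After op 2 (move_right): buffer="pjyynhtqtztks" (len 13), cursors c1@8 c2@10 c3@12, authorship ......1.2.3..
After op 3 (delete): buffer="pjyynhttts" (len 10), cursors c1@7 c2@8 c3@9, authorship ......123.
After op 4 (add_cursor(10)): buffer="pjyynhttts" (len 10), cursors c1@7 c2@8 c3@9 c4@10, authorship ......123.
After op 5 (delete): buffer="pjyynh" (len 6), cursors c1@6 c2@6 c3@6 c4@6, authorship ......
After op 6 (insert('g')): buffer="pjyynhgggg" (len 10), cursors c1@10 c2@10 c3@10 c4@10, authorship ......1234
After op 7 (move_right): buffer="pjyynhgggg" (len 10), cursors c1@10 c2@10 c3@10 c4@10, authorship ......1234
After op 8 (move_left): buffer="pjyynhgggg" (len 10), cursors c1@9 c2@9 c3@9 c4@9, authorship ......1234
Authorship (.=original, N=cursor N): . . . . . . 1 2 3 4
Index 9: author = 4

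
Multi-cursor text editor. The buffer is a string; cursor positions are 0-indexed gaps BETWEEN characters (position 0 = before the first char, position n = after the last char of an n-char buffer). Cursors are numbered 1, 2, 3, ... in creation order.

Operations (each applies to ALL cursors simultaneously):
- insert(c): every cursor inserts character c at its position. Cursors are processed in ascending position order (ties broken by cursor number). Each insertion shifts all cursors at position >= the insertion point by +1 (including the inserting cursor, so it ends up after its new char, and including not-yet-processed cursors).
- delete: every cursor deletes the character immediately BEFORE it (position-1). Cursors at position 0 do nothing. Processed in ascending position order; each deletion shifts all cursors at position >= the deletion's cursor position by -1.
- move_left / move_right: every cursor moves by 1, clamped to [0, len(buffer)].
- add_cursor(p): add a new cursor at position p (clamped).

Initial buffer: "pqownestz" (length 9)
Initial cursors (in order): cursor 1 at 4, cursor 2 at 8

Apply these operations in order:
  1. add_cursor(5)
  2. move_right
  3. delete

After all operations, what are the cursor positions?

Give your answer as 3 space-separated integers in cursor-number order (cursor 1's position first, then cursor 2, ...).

After op 1 (add_cursor(5)): buffer="pqownestz" (len 9), cursors c1@4 c3@5 c2@8, authorship .........
After op 2 (move_right): buffer="pqownestz" (len 9), cursors c1@5 c3@6 c2@9, authorship .........
After op 3 (delete): buffer="pqowst" (len 6), cursors c1@4 c3@4 c2@6, authorship ......

Answer: 4 6 4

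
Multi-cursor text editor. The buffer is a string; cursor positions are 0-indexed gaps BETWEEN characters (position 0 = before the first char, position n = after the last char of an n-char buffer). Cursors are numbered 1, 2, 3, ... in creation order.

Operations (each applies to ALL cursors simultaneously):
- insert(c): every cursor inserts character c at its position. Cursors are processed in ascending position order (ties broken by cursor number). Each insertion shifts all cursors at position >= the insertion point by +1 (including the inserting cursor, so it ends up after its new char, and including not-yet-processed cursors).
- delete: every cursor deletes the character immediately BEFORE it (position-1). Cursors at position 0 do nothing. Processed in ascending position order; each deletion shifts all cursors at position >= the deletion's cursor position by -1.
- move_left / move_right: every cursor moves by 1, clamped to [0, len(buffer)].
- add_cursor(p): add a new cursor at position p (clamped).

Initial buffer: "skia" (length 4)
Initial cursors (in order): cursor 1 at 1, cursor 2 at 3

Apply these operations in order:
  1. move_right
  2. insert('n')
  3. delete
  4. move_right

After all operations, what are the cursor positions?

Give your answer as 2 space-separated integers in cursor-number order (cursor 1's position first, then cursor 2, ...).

Answer: 3 4

Derivation:
After op 1 (move_right): buffer="skia" (len 4), cursors c1@2 c2@4, authorship ....
After op 2 (insert('n')): buffer="sknian" (len 6), cursors c1@3 c2@6, authorship ..1..2
After op 3 (delete): buffer="skia" (len 4), cursors c1@2 c2@4, authorship ....
After op 4 (move_right): buffer="skia" (len 4), cursors c1@3 c2@4, authorship ....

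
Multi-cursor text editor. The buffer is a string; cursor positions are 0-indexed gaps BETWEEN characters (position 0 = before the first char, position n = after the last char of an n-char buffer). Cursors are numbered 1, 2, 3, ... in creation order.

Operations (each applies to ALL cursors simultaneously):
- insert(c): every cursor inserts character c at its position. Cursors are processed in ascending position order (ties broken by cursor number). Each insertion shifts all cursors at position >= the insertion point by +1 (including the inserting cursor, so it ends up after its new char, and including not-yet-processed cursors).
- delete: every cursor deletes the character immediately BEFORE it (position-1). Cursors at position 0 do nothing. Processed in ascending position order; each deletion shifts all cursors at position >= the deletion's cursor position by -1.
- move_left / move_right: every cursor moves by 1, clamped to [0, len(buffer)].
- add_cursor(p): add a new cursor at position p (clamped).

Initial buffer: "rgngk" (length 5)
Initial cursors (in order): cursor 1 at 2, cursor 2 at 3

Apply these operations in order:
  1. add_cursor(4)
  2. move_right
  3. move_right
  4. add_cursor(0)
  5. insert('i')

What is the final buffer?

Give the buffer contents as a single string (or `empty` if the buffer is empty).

Answer: irgngikii

Derivation:
After op 1 (add_cursor(4)): buffer="rgngk" (len 5), cursors c1@2 c2@3 c3@4, authorship .....
After op 2 (move_right): buffer="rgngk" (len 5), cursors c1@3 c2@4 c3@5, authorship .....
After op 3 (move_right): buffer="rgngk" (len 5), cursors c1@4 c2@5 c3@5, authorship .....
After op 4 (add_cursor(0)): buffer="rgngk" (len 5), cursors c4@0 c1@4 c2@5 c3@5, authorship .....
After op 5 (insert('i')): buffer="irgngikii" (len 9), cursors c4@1 c1@6 c2@9 c3@9, authorship 4....1.23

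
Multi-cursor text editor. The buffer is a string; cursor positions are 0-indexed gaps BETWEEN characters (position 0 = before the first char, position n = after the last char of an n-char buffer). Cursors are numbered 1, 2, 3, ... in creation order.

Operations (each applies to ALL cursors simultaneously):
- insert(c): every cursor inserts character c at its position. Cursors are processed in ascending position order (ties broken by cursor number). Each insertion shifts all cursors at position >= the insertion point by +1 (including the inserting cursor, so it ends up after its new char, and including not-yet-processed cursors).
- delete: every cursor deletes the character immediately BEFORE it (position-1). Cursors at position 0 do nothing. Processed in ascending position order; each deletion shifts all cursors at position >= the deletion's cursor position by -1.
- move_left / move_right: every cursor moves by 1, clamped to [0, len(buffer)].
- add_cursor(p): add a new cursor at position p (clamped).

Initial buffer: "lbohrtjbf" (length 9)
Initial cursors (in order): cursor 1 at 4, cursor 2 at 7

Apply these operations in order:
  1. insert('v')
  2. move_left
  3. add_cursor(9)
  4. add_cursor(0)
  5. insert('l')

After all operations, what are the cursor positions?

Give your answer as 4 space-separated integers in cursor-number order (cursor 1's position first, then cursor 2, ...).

After op 1 (insert('v')): buffer="lbohvrtjvbf" (len 11), cursors c1@5 c2@9, authorship ....1...2..
After op 2 (move_left): buffer="lbohvrtjvbf" (len 11), cursors c1@4 c2@8, authorship ....1...2..
After op 3 (add_cursor(9)): buffer="lbohvrtjvbf" (len 11), cursors c1@4 c2@8 c3@9, authorship ....1...2..
After op 4 (add_cursor(0)): buffer="lbohvrtjvbf" (len 11), cursors c4@0 c1@4 c2@8 c3@9, authorship ....1...2..
After op 5 (insert('l')): buffer="llbohlvrtjlvlbf" (len 15), cursors c4@1 c1@6 c2@11 c3@13, authorship 4....11...223..

Answer: 6 11 13 1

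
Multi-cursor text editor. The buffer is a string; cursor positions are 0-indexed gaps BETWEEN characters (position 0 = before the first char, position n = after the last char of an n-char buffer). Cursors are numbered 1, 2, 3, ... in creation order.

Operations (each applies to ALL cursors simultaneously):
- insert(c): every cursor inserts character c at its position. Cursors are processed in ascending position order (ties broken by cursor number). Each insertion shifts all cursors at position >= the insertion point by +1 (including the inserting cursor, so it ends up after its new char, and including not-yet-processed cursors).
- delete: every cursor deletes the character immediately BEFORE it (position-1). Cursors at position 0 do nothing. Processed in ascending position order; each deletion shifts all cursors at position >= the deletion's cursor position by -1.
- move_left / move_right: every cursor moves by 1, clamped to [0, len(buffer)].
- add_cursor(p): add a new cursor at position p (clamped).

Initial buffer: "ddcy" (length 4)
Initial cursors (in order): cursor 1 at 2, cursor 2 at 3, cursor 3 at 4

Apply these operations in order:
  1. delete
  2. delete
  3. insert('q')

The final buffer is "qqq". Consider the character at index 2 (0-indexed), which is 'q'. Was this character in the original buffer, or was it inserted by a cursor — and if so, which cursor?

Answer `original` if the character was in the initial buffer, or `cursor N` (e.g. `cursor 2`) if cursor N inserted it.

Answer: cursor 3

Derivation:
After op 1 (delete): buffer="d" (len 1), cursors c1@1 c2@1 c3@1, authorship .
After op 2 (delete): buffer="" (len 0), cursors c1@0 c2@0 c3@0, authorship 
After op 3 (insert('q')): buffer="qqq" (len 3), cursors c1@3 c2@3 c3@3, authorship 123
Authorship (.=original, N=cursor N): 1 2 3
Index 2: author = 3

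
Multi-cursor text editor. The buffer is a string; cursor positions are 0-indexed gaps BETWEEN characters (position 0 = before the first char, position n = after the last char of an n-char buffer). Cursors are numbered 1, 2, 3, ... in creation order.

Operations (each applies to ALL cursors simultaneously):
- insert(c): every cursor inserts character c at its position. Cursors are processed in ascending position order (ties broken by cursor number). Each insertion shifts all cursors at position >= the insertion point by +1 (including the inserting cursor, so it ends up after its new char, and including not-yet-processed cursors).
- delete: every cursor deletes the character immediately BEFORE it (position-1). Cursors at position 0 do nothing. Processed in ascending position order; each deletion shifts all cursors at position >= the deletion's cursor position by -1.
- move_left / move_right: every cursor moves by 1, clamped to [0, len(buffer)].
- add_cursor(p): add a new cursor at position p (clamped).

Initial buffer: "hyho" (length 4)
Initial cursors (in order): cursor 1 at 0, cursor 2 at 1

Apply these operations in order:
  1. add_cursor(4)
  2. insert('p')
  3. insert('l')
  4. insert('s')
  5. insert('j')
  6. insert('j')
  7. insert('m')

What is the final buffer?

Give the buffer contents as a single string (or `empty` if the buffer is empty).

Answer: plsjjmhplsjjmyhoplsjjm

Derivation:
After op 1 (add_cursor(4)): buffer="hyho" (len 4), cursors c1@0 c2@1 c3@4, authorship ....
After op 2 (insert('p')): buffer="phpyhop" (len 7), cursors c1@1 c2@3 c3@7, authorship 1.2...3
After op 3 (insert('l')): buffer="plhplyhopl" (len 10), cursors c1@2 c2@5 c3@10, authorship 11.22...33
After op 4 (insert('s')): buffer="plshplsyhopls" (len 13), cursors c1@3 c2@7 c3@13, authorship 111.222...333
After op 5 (insert('j')): buffer="plsjhplsjyhoplsj" (len 16), cursors c1@4 c2@9 c3@16, authorship 1111.2222...3333
After op 6 (insert('j')): buffer="plsjjhplsjjyhoplsjj" (len 19), cursors c1@5 c2@11 c3@19, authorship 11111.22222...33333
After op 7 (insert('m')): buffer="plsjjmhplsjjmyhoplsjjm" (len 22), cursors c1@6 c2@13 c3@22, authorship 111111.222222...333333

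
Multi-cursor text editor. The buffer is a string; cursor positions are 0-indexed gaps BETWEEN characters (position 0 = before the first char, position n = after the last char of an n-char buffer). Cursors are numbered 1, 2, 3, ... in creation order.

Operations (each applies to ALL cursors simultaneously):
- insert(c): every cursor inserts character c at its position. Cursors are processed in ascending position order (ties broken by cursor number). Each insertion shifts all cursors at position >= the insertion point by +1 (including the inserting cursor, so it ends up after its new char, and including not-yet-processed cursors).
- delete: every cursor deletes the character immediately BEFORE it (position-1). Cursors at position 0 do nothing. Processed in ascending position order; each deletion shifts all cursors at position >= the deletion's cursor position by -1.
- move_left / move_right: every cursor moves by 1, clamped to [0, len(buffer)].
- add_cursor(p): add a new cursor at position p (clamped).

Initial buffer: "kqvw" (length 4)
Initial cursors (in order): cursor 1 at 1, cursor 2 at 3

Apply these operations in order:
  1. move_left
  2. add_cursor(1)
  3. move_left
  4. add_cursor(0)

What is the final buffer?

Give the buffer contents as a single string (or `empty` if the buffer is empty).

After op 1 (move_left): buffer="kqvw" (len 4), cursors c1@0 c2@2, authorship ....
After op 2 (add_cursor(1)): buffer="kqvw" (len 4), cursors c1@0 c3@1 c2@2, authorship ....
After op 3 (move_left): buffer="kqvw" (len 4), cursors c1@0 c3@0 c2@1, authorship ....
After op 4 (add_cursor(0)): buffer="kqvw" (len 4), cursors c1@0 c3@0 c4@0 c2@1, authorship ....

Answer: kqvw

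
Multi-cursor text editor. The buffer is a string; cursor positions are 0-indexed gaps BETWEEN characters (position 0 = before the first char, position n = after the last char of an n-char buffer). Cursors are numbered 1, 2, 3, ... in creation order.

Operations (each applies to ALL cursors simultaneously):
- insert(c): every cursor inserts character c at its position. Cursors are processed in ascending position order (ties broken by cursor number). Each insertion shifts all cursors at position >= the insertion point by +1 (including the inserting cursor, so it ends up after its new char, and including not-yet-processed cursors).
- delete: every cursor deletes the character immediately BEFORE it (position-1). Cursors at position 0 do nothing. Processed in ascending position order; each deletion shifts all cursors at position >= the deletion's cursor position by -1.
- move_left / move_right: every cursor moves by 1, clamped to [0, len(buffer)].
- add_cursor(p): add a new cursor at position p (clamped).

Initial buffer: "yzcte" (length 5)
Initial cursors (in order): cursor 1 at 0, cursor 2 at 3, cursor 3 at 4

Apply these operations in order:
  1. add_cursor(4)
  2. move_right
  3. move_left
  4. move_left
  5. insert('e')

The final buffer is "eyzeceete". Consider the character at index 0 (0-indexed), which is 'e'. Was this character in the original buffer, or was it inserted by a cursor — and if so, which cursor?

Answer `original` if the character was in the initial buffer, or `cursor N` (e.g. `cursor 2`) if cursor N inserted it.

After op 1 (add_cursor(4)): buffer="yzcte" (len 5), cursors c1@0 c2@3 c3@4 c4@4, authorship .....
After op 2 (move_right): buffer="yzcte" (len 5), cursors c1@1 c2@4 c3@5 c4@5, authorship .....
After op 3 (move_left): buffer="yzcte" (len 5), cursors c1@0 c2@3 c3@4 c4@4, authorship .....
After op 4 (move_left): buffer="yzcte" (len 5), cursors c1@0 c2@2 c3@3 c4@3, authorship .....
After op 5 (insert('e')): buffer="eyzeceete" (len 9), cursors c1@1 c2@4 c3@7 c4@7, authorship 1..2.34..
Authorship (.=original, N=cursor N): 1 . . 2 . 3 4 . .
Index 0: author = 1

Answer: cursor 1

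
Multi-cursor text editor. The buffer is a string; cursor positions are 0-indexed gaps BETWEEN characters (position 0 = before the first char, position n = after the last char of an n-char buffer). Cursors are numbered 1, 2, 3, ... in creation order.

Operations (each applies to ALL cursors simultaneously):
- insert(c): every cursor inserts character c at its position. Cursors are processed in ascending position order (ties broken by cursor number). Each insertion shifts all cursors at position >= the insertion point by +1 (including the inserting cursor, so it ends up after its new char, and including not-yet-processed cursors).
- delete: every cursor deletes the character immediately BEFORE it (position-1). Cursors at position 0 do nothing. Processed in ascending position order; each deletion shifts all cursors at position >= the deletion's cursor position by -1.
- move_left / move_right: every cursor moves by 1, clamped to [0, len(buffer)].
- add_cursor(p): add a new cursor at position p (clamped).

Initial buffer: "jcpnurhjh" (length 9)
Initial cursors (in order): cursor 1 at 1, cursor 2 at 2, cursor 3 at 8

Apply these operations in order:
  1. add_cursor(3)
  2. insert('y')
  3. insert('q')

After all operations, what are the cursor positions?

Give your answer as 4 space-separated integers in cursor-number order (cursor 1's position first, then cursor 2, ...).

After op 1 (add_cursor(3)): buffer="jcpnurhjh" (len 9), cursors c1@1 c2@2 c4@3 c3@8, authorship .........
After op 2 (insert('y')): buffer="jycypynurhjyh" (len 13), cursors c1@2 c2@4 c4@6 c3@12, authorship .1.2.4.....3.
After op 3 (insert('q')): buffer="jyqcyqpyqnurhjyqh" (len 17), cursors c1@3 c2@6 c4@9 c3@16, authorship .11.22.44.....33.

Answer: 3 6 16 9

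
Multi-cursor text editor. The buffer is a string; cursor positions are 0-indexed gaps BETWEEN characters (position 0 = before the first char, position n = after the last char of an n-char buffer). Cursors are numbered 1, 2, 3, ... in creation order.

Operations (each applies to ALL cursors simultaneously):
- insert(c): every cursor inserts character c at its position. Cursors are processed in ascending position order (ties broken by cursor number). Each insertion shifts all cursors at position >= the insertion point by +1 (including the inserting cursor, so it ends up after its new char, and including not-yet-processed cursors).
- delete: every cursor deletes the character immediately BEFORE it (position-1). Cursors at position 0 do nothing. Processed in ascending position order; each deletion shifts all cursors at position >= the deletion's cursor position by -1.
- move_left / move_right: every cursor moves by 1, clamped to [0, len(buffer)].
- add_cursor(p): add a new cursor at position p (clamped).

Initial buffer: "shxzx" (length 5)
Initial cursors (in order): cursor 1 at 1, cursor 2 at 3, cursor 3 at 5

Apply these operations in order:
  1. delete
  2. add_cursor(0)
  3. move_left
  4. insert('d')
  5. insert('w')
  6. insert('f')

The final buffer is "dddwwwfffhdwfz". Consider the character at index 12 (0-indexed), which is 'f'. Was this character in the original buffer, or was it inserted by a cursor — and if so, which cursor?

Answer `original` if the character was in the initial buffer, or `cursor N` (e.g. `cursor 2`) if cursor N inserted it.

Answer: cursor 3

Derivation:
After op 1 (delete): buffer="hz" (len 2), cursors c1@0 c2@1 c3@2, authorship ..
After op 2 (add_cursor(0)): buffer="hz" (len 2), cursors c1@0 c4@0 c2@1 c3@2, authorship ..
After op 3 (move_left): buffer="hz" (len 2), cursors c1@0 c2@0 c4@0 c3@1, authorship ..
After op 4 (insert('d')): buffer="dddhdz" (len 6), cursors c1@3 c2@3 c4@3 c3@5, authorship 124.3.
After op 5 (insert('w')): buffer="dddwwwhdwz" (len 10), cursors c1@6 c2@6 c4@6 c3@9, authorship 124124.33.
After op 6 (insert('f')): buffer="dddwwwfffhdwfz" (len 14), cursors c1@9 c2@9 c4@9 c3@13, authorship 124124124.333.
Authorship (.=original, N=cursor N): 1 2 4 1 2 4 1 2 4 . 3 3 3 .
Index 12: author = 3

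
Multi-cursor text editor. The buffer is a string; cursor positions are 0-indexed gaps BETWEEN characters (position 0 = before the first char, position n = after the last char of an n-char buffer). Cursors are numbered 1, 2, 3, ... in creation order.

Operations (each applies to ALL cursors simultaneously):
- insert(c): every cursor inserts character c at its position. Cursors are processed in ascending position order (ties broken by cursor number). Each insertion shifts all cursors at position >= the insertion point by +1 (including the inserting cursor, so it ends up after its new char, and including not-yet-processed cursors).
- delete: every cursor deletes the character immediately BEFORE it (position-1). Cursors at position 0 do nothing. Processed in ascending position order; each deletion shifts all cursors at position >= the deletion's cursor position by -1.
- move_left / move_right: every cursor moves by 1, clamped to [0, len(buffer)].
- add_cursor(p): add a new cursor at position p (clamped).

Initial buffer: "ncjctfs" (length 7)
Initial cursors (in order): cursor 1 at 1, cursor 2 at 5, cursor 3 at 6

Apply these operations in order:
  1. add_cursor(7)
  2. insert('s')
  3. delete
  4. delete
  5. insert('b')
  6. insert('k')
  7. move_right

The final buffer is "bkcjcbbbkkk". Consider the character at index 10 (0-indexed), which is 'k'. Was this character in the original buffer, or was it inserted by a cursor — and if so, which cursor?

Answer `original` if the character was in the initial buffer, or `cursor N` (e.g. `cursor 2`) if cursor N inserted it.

Answer: cursor 4

Derivation:
After op 1 (add_cursor(7)): buffer="ncjctfs" (len 7), cursors c1@1 c2@5 c3@6 c4@7, authorship .......
After op 2 (insert('s')): buffer="nscjctsfsss" (len 11), cursors c1@2 c2@7 c3@9 c4@11, authorship .1....2.3.4
After op 3 (delete): buffer="ncjctfs" (len 7), cursors c1@1 c2@5 c3@6 c4@7, authorship .......
After op 4 (delete): buffer="cjc" (len 3), cursors c1@0 c2@3 c3@3 c4@3, authorship ...
After op 5 (insert('b')): buffer="bcjcbbb" (len 7), cursors c1@1 c2@7 c3@7 c4@7, authorship 1...234
After op 6 (insert('k')): buffer="bkcjcbbbkkk" (len 11), cursors c1@2 c2@11 c3@11 c4@11, authorship 11...234234
After op 7 (move_right): buffer="bkcjcbbbkkk" (len 11), cursors c1@3 c2@11 c3@11 c4@11, authorship 11...234234
Authorship (.=original, N=cursor N): 1 1 . . . 2 3 4 2 3 4
Index 10: author = 4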